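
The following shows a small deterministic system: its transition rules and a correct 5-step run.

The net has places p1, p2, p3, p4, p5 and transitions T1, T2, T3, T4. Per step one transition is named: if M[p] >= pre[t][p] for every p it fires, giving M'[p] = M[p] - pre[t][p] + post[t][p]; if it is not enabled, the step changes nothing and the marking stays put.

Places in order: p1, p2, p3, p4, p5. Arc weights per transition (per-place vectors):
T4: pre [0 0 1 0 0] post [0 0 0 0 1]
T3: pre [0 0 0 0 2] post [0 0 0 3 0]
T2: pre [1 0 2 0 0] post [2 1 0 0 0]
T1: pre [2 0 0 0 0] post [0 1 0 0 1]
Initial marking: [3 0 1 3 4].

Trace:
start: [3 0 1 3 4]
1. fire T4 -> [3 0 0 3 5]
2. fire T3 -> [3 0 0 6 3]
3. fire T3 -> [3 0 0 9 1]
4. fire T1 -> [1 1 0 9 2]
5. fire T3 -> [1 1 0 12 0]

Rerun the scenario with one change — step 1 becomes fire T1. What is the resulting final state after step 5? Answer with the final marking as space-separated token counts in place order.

(re-executing from step 1 with the substitution; state before step 1: [3 0 1 3 4])
1. fire T1 -> [1 1 1 3 5]
2. fire T3 -> [1 1 1 6 3]
3. fire T3 -> [1 1 1 9 1]
4. fire T1 -> [1 1 1 9 1]
5. fire T3 -> [1 1 1 9 1]

1 1 1 9 1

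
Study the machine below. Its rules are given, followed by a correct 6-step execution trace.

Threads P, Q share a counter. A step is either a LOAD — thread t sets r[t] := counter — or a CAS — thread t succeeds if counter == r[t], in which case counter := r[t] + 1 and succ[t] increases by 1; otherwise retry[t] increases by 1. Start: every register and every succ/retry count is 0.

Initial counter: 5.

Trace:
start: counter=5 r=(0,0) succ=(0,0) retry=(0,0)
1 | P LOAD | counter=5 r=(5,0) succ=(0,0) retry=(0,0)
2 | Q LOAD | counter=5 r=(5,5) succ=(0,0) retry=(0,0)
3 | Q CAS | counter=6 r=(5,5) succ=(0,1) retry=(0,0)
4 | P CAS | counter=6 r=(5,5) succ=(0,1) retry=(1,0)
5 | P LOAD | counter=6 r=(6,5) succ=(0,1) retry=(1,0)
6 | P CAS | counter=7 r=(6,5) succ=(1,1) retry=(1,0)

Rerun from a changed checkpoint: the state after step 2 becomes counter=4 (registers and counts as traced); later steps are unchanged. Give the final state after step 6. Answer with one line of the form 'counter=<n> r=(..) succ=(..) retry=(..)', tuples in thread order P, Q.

state after step 2 := counter=4 r=(5,5) succ=(0,0) retry=(0,0)
3 | Q CAS | counter=4 r=(5,5) succ=(0,0) retry=(0,1)
4 | P CAS | counter=4 r=(5,5) succ=(0,0) retry=(1,1)
5 | P LOAD | counter=4 r=(4,5) succ=(0,0) retry=(1,1)
6 | P CAS | counter=5 r=(4,5) succ=(1,0) retry=(1,1)

counter=5 r=(4,5) succ=(1,0) retry=(1,1)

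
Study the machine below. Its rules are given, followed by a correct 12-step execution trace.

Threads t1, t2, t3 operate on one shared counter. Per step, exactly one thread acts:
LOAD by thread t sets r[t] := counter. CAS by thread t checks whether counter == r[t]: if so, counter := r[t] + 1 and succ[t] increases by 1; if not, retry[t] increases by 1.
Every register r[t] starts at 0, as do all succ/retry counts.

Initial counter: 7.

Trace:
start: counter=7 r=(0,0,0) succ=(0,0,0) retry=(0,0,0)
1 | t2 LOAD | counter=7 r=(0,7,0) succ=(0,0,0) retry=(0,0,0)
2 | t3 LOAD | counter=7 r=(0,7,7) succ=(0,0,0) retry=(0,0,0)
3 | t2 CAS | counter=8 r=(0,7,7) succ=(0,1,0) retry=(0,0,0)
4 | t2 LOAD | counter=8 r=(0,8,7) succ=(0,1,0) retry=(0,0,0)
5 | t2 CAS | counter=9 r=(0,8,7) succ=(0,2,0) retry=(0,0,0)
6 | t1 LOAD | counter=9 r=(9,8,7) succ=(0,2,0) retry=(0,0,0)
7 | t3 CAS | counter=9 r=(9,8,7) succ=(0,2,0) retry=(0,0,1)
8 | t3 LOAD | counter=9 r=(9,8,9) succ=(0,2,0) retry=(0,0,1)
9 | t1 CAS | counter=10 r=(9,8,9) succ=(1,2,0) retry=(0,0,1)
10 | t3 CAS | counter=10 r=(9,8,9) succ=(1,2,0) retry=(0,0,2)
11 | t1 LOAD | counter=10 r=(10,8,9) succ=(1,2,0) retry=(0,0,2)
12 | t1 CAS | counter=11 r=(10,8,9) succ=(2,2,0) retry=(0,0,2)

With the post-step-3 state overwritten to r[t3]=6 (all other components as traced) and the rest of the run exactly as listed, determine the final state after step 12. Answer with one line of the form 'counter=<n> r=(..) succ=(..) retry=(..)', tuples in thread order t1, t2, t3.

state after step 3 := counter=8 r=(0,7,6) succ=(0,1,0) retry=(0,0,0)
4 | t2 LOAD | counter=8 r=(0,8,6) succ=(0,1,0) retry=(0,0,0)
5 | t2 CAS | counter=9 r=(0,8,6) succ=(0,2,0) retry=(0,0,0)
6 | t1 LOAD | counter=9 r=(9,8,6) succ=(0,2,0) retry=(0,0,0)
7 | t3 CAS | counter=9 r=(9,8,6) succ=(0,2,0) retry=(0,0,1)
8 | t3 LOAD | counter=9 r=(9,8,9) succ=(0,2,0) retry=(0,0,1)
9 | t1 CAS | counter=10 r=(9,8,9) succ=(1,2,0) retry=(0,0,1)
10 | t3 CAS | counter=10 r=(9,8,9) succ=(1,2,0) retry=(0,0,2)
11 | t1 LOAD | counter=10 r=(10,8,9) succ=(1,2,0) retry=(0,0,2)
12 | t1 CAS | counter=11 r=(10,8,9) succ=(2,2,0) retry=(0,0,2)

counter=11 r=(10,8,9) succ=(2,2,0) retry=(0,0,2)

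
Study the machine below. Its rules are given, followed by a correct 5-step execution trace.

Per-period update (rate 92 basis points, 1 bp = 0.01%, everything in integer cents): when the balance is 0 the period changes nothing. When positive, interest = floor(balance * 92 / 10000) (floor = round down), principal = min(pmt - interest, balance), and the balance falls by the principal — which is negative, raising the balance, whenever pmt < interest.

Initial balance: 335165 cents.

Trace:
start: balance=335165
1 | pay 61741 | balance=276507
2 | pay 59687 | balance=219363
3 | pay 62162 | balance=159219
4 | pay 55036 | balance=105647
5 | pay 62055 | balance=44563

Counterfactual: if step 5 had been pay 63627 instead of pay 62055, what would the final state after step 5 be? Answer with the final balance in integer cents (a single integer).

(re-executing from step 5 with the substitution; state before step 5: balance=105647)
5 | pay 63627 | balance=42991

42991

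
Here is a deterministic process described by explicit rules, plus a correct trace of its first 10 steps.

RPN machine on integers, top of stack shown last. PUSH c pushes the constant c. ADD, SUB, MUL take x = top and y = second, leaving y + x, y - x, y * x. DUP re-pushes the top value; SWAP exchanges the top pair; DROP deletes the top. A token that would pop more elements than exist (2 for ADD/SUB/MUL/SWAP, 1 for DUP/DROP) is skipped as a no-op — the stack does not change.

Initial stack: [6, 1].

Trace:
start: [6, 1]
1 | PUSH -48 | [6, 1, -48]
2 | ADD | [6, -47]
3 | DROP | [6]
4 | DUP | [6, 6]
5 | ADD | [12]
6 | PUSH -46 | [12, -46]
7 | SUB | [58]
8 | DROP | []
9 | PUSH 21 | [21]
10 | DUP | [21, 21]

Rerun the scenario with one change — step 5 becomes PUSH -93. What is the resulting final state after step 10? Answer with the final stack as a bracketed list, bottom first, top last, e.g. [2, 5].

[6, 6, 21, 21]

(re-executing from step 5 with the substitution; state before step 5: [6, 6])
5 | PUSH -93 | [6, 6, -93]
6 | PUSH -46 | [6, 6, -93, -46]
7 | SUB | [6, 6, -47]
8 | DROP | [6, 6]
9 | PUSH 21 | [6, 6, 21]
10 | DUP | [6, 6, 21, 21]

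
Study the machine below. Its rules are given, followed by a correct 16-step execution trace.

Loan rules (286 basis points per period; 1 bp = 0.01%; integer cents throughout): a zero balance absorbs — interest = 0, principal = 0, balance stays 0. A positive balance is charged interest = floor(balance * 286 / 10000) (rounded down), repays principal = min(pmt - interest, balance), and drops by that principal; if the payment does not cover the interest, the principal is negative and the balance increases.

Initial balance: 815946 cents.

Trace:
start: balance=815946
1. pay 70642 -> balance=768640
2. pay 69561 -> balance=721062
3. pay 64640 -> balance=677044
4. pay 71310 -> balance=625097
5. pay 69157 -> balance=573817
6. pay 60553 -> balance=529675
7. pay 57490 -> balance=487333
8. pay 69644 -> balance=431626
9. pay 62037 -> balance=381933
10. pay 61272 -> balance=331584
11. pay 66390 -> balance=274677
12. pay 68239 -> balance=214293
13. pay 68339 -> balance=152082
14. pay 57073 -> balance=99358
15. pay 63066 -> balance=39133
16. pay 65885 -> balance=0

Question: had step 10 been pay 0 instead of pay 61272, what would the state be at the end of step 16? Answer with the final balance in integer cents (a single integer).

(re-executing from step 10 with the substitution; state before step 10: balance=381933)
10. pay 0 -> balance=392856
11. pay 66390 -> balance=337701
12. pay 68239 -> balance=279120
13. pay 68339 -> balance=218763
14. pay 57073 -> balance=167946
15. pay 63066 -> balance=109683
16. pay 65885 -> balance=46934

46934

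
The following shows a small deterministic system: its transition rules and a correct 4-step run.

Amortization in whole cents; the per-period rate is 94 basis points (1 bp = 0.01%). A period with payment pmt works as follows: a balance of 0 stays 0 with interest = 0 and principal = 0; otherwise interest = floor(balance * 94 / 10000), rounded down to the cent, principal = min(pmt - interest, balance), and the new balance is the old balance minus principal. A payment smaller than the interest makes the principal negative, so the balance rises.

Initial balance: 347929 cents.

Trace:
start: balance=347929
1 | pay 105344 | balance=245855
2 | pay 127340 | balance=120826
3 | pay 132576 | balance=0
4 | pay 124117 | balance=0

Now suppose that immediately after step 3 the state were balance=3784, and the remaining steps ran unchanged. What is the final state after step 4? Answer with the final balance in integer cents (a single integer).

state after step 3 := balance=3784
4 | pay 124117 | balance=0

0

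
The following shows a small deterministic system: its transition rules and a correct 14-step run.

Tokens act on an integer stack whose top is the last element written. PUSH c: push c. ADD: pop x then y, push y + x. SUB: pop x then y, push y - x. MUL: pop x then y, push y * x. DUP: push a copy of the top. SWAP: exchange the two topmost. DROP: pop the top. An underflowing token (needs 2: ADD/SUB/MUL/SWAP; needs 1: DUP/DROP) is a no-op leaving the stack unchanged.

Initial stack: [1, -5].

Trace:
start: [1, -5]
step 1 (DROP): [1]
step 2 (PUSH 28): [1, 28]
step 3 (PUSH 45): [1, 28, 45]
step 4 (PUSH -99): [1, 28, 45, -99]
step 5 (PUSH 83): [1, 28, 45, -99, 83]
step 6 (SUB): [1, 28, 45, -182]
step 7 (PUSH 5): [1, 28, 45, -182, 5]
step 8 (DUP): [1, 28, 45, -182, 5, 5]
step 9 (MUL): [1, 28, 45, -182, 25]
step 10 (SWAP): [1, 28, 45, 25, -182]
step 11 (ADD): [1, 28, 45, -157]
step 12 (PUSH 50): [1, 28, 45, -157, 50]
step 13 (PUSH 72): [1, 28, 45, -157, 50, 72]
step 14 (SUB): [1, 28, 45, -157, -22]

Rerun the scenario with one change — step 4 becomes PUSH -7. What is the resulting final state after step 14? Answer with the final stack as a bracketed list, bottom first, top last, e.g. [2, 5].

[1, 28, 45, -65, -22]

(re-executing from step 4 with the substitution; state before step 4: [1, 28, 45])
step 4 (PUSH -7): [1, 28, 45, -7]
step 5 (PUSH 83): [1, 28, 45, -7, 83]
step 6 (SUB): [1, 28, 45, -90]
step 7 (PUSH 5): [1, 28, 45, -90, 5]
step 8 (DUP): [1, 28, 45, -90, 5, 5]
step 9 (MUL): [1, 28, 45, -90, 25]
step 10 (SWAP): [1, 28, 45, 25, -90]
step 11 (ADD): [1, 28, 45, -65]
step 12 (PUSH 50): [1, 28, 45, -65, 50]
step 13 (PUSH 72): [1, 28, 45, -65, 50, 72]
step 14 (SUB): [1, 28, 45, -65, -22]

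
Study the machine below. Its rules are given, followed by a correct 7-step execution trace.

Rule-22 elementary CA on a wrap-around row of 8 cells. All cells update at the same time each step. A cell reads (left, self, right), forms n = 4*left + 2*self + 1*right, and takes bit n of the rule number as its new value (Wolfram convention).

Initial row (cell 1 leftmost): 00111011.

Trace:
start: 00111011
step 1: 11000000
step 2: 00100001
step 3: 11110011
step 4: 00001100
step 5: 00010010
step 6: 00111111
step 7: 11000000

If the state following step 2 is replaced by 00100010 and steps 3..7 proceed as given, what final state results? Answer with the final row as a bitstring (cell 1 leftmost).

00000000

state after step 2 := 00100010
step 3: 01110111
step 4: 00000000
step 5: 00000000
step 6: 00000000
step 7: 00000000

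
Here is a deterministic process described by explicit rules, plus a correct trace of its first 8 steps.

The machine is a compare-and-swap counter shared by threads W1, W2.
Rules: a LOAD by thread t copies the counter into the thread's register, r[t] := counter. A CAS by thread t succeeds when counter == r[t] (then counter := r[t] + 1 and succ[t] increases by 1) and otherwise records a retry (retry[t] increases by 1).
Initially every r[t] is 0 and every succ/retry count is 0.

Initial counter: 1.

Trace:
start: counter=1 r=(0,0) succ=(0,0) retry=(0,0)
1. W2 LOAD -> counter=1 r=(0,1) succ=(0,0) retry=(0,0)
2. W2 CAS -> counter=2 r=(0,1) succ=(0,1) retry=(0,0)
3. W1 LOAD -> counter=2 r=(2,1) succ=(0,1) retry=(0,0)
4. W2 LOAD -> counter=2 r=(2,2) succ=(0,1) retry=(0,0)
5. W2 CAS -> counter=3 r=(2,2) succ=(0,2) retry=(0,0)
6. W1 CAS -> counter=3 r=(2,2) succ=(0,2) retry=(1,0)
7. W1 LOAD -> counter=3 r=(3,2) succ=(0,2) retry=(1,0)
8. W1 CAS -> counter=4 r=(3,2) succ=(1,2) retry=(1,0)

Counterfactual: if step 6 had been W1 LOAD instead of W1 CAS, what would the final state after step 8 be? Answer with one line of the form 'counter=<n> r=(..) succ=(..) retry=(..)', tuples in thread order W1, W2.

(re-executing from step 6 with the substitution; state before step 6: counter=3 r=(2,2) succ=(0,2) retry=(0,0))
6. W1 LOAD -> counter=3 r=(3,2) succ=(0,2) retry=(0,0)
7. W1 LOAD -> counter=3 r=(3,2) succ=(0,2) retry=(0,0)
8. W1 CAS -> counter=4 r=(3,2) succ=(1,2) retry=(0,0)

counter=4 r=(3,2) succ=(1,2) retry=(0,0)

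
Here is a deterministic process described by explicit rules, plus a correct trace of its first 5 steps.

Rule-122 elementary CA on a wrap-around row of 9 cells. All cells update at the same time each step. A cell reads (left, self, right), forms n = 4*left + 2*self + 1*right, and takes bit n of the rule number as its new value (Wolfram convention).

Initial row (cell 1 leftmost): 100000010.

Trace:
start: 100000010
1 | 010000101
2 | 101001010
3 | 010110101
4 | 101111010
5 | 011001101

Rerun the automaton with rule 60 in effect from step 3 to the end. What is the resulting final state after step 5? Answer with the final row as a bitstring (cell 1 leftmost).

(re-executing steps 3..5 under rule 60; state before step 3: 101001010)
3 | 111101111
4 | 000011000
5 | 000010100

000010100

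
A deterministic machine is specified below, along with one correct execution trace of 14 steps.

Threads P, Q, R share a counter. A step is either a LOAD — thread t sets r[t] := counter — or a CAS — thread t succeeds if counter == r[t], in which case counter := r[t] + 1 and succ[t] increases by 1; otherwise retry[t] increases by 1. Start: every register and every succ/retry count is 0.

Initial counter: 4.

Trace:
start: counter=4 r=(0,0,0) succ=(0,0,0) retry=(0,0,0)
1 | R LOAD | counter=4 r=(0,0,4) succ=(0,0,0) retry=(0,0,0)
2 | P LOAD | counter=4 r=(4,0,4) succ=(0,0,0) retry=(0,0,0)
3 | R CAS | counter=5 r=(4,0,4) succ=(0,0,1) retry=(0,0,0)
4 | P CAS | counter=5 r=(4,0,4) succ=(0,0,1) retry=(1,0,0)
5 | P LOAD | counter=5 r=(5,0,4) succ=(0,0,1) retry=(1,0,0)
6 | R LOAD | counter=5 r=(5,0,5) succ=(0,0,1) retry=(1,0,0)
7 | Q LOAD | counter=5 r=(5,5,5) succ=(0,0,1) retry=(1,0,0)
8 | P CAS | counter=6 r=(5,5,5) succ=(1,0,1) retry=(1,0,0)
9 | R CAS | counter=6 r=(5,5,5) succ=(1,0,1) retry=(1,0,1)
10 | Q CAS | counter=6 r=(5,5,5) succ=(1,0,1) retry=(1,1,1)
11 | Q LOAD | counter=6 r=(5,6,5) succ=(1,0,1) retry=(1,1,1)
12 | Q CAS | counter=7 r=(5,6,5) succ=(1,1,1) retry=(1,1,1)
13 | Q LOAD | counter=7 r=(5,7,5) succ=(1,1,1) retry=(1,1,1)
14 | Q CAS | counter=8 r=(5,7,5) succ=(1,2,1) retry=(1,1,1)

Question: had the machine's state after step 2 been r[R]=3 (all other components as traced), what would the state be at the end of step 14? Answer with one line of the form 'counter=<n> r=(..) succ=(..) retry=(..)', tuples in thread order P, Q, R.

state after step 2 := counter=4 r=(4,0,3) succ=(0,0,0) retry=(0,0,0)
3 | R CAS | counter=4 r=(4,0,3) succ=(0,0,0) retry=(0,0,1)
4 | P CAS | counter=5 r=(4,0,3) succ=(1,0,0) retry=(0,0,1)
5 | P LOAD | counter=5 r=(5,0,3) succ=(1,0,0) retry=(0,0,1)
6 | R LOAD | counter=5 r=(5,0,5) succ=(1,0,0) retry=(0,0,1)
7 | Q LOAD | counter=5 r=(5,5,5) succ=(1,0,0) retry=(0,0,1)
8 | P CAS | counter=6 r=(5,5,5) succ=(2,0,0) retry=(0,0,1)
9 | R CAS | counter=6 r=(5,5,5) succ=(2,0,0) retry=(0,0,2)
10 | Q CAS | counter=6 r=(5,5,5) succ=(2,0,0) retry=(0,1,2)
11 | Q LOAD | counter=6 r=(5,6,5) succ=(2,0,0) retry=(0,1,2)
12 | Q CAS | counter=7 r=(5,6,5) succ=(2,1,0) retry=(0,1,2)
13 | Q LOAD | counter=7 r=(5,7,5) succ=(2,1,0) retry=(0,1,2)
14 | Q CAS | counter=8 r=(5,7,5) succ=(2,2,0) retry=(0,1,2)

counter=8 r=(5,7,5) succ=(2,2,0) retry=(0,1,2)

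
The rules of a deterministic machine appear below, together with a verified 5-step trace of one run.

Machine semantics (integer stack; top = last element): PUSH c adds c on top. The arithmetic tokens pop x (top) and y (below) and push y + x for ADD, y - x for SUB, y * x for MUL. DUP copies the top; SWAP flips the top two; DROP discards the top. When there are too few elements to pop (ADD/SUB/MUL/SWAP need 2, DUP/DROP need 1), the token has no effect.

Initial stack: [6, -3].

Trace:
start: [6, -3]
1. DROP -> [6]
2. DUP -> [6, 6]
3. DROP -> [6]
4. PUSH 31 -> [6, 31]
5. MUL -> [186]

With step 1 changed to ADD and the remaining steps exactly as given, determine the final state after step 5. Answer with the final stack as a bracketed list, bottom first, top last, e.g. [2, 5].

(re-executing from step 1 with the substitution; state before step 1: [6, -3])
1. ADD -> [3]
2. DUP -> [3, 3]
3. DROP -> [3]
4. PUSH 31 -> [3, 31]
5. MUL -> [93]

[93]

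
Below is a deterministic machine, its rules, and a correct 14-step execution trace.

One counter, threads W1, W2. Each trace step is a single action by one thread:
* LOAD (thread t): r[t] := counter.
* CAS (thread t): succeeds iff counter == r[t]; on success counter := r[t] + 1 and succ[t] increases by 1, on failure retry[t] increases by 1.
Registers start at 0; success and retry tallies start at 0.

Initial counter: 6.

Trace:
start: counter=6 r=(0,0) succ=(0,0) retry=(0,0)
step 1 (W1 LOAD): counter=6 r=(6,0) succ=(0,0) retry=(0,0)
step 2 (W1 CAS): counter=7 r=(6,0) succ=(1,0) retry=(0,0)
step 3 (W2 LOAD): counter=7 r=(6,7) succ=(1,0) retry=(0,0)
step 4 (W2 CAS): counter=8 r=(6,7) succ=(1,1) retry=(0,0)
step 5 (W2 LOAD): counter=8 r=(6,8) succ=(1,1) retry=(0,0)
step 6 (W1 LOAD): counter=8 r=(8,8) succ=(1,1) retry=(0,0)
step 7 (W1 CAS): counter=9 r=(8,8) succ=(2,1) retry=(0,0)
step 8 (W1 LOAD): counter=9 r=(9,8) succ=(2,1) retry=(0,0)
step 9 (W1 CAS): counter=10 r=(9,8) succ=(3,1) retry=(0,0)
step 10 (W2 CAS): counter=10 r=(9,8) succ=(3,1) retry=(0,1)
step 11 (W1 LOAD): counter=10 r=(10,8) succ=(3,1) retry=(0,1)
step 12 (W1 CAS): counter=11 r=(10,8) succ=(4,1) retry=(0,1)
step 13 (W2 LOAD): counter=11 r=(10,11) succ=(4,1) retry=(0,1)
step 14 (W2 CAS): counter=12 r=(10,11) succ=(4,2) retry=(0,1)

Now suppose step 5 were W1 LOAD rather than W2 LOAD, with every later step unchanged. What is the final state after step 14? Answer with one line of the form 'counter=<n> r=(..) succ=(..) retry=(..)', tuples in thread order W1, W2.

(re-executing from step 5 with the substitution; state before step 5: counter=8 r=(6,7) succ=(1,1) retry=(0,0))
step 5 (W1 LOAD): counter=8 r=(8,7) succ=(1,1) retry=(0,0)
step 6 (W1 LOAD): counter=8 r=(8,7) succ=(1,1) retry=(0,0)
step 7 (W1 CAS): counter=9 r=(8,7) succ=(2,1) retry=(0,0)
step 8 (W1 LOAD): counter=9 r=(9,7) succ=(2,1) retry=(0,0)
step 9 (W1 CAS): counter=10 r=(9,7) succ=(3,1) retry=(0,0)
step 10 (W2 CAS): counter=10 r=(9,7) succ=(3,1) retry=(0,1)
step 11 (W1 LOAD): counter=10 r=(10,7) succ=(3,1) retry=(0,1)
step 12 (W1 CAS): counter=11 r=(10,7) succ=(4,1) retry=(0,1)
step 13 (W2 LOAD): counter=11 r=(10,11) succ=(4,1) retry=(0,1)
step 14 (W2 CAS): counter=12 r=(10,11) succ=(4,2) retry=(0,1)

counter=12 r=(10,11) succ=(4,2) retry=(0,1)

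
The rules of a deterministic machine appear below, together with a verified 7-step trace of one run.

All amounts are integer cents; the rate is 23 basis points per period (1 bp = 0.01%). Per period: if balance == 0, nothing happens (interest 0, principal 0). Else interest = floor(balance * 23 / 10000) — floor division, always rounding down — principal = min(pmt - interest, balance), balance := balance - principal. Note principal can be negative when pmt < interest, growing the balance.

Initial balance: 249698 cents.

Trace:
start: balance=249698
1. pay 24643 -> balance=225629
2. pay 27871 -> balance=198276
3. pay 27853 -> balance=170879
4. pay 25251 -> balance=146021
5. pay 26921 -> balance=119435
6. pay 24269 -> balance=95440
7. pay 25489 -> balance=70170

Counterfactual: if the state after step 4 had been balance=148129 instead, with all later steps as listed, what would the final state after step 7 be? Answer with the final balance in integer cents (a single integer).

state after step 4 := balance=148129
5. pay 26921 -> balance=121548
6. pay 24269 -> balance=97558
7. pay 25489 -> balance=72293

72293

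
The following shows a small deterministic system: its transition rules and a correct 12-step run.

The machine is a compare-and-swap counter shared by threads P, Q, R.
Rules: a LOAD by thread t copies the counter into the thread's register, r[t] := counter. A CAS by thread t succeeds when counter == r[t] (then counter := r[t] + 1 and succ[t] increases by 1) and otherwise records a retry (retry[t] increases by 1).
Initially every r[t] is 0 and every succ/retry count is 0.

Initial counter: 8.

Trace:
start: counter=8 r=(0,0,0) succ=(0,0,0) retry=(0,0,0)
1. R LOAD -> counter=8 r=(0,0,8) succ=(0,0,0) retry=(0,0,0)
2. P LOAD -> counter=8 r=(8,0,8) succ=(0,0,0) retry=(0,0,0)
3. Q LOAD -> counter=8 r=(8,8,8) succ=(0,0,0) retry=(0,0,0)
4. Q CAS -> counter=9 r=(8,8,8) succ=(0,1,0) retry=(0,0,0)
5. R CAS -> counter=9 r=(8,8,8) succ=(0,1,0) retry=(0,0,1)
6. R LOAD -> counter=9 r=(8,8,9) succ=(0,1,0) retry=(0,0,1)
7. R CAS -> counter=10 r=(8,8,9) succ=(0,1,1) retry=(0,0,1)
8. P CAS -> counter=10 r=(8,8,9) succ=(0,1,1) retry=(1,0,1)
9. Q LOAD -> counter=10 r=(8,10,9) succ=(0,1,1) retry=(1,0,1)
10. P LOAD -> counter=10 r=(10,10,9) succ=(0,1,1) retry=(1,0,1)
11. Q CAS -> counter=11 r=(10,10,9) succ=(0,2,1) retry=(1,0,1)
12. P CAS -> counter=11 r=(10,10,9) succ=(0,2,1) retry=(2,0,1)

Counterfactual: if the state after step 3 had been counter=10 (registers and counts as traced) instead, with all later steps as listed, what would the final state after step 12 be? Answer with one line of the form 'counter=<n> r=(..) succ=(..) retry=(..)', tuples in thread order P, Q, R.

counter=12 r=(11,11,10) succ=(0,1,1) retry=(2,1,1)

state after step 3 := counter=10 r=(8,8,8) succ=(0,0,0) retry=(0,0,0)
4. Q CAS -> counter=10 r=(8,8,8) succ=(0,0,0) retry=(0,1,0)
5. R CAS -> counter=10 r=(8,8,8) succ=(0,0,0) retry=(0,1,1)
6. R LOAD -> counter=10 r=(8,8,10) succ=(0,0,0) retry=(0,1,1)
7. R CAS -> counter=11 r=(8,8,10) succ=(0,0,1) retry=(0,1,1)
8. P CAS -> counter=11 r=(8,8,10) succ=(0,0,1) retry=(1,1,1)
9. Q LOAD -> counter=11 r=(8,11,10) succ=(0,0,1) retry=(1,1,1)
10. P LOAD -> counter=11 r=(11,11,10) succ=(0,0,1) retry=(1,1,1)
11. Q CAS -> counter=12 r=(11,11,10) succ=(0,1,1) retry=(1,1,1)
12. P CAS -> counter=12 r=(11,11,10) succ=(0,1,1) retry=(2,1,1)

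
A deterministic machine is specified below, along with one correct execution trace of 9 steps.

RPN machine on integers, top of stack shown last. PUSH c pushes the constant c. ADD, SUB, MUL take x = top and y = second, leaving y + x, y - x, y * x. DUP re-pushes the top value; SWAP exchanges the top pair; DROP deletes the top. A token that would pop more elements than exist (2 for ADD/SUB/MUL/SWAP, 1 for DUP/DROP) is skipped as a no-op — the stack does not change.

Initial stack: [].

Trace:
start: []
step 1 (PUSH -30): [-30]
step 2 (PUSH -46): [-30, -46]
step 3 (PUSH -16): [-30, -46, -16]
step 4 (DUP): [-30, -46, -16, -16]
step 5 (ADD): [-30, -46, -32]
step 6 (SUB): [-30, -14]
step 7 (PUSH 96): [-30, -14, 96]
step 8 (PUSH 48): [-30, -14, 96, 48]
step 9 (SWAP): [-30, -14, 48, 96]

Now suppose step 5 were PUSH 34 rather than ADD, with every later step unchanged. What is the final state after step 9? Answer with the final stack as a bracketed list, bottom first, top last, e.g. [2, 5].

(re-executing from step 5 with the substitution; state before step 5: [-30, -46, -16, -16])
step 5 (PUSH 34): [-30, -46, -16, -16, 34]
step 6 (SUB): [-30, -46, -16, -50]
step 7 (PUSH 96): [-30, -46, -16, -50, 96]
step 8 (PUSH 48): [-30, -46, -16, -50, 96, 48]
step 9 (SWAP): [-30, -46, -16, -50, 48, 96]

[-30, -46, -16, -50, 48, 96]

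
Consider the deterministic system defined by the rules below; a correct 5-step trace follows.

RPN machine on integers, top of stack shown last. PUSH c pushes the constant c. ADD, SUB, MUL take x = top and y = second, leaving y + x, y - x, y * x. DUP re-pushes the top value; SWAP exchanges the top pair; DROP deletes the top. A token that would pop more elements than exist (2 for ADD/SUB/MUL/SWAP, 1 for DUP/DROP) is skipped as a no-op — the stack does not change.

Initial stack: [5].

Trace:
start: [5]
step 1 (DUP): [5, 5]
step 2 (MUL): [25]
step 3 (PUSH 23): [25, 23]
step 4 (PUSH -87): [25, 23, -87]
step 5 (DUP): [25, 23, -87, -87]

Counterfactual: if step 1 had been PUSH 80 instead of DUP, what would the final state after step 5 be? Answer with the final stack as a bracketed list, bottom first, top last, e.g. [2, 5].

[400, 23, -87, -87]

(re-executing from step 1 with the substitution; state before step 1: [5])
step 1 (PUSH 80): [5, 80]
step 2 (MUL): [400]
step 3 (PUSH 23): [400, 23]
step 4 (PUSH -87): [400, 23, -87]
step 5 (DUP): [400, 23, -87, -87]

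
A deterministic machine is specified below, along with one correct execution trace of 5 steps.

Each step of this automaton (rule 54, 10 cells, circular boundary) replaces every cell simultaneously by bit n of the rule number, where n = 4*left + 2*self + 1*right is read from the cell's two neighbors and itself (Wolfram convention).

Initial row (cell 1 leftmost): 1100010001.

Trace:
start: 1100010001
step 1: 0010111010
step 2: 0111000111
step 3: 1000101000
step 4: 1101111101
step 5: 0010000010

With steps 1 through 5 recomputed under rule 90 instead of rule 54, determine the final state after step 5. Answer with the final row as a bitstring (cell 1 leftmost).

(re-executing steps 1..5 under rule 90; state before step 1: 1100010001)
step 1: 0110101011
step 2: 0110000011
step 3: 0111000111
step 4: 0101101101
step 5: 0001101100

0001101100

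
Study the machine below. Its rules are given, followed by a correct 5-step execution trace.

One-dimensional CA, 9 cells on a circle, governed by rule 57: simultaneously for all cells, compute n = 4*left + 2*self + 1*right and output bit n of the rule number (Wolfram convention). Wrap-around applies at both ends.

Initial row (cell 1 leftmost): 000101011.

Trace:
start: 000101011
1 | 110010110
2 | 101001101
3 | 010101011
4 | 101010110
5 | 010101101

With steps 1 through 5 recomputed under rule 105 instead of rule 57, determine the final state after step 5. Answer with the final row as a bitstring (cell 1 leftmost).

100001010

(re-executing steps 1..5 under rule 105; state before step 1: 000101011)
1 | 010010111
2 | 100001101
3 | 101101111
4 | 111111000
5 | 100001010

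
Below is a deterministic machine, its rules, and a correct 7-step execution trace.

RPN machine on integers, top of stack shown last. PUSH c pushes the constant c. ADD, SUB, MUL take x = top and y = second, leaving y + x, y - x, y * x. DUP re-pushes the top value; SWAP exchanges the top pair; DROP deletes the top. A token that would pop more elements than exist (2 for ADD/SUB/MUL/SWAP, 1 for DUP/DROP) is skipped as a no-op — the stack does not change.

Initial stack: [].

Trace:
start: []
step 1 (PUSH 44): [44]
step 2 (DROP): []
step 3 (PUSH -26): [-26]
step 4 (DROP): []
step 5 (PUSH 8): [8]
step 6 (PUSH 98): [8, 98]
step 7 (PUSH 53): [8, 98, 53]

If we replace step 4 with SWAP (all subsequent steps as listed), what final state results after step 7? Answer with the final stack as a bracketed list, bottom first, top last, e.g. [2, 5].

[-26, 8, 98, 53]

(re-executing from step 4 with the substitution; state before step 4: [-26])
step 4 (SWAP): [-26]
step 5 (PUSH 8): [-26, 8]
step 6 (PUSH 98): [-26, 8, 98]
step 7 (PUSH 53): [-26, 8, 98, 53]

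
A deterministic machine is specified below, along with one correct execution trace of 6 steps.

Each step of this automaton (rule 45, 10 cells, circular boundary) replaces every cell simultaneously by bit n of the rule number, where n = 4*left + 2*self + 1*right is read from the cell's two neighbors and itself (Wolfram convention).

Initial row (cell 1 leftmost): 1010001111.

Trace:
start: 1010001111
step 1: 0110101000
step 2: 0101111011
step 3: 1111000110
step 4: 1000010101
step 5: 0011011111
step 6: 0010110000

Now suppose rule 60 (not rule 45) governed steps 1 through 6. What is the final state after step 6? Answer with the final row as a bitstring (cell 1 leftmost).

1000111110

(re-executing steps 1..6 under rule 60; state before step 1: 1010001111)
step 1: 0111001000
step 2: 0100101100
step 3: 0110111010
step 4: 0101100111
step 5: 1111010100
step 6: 1000111110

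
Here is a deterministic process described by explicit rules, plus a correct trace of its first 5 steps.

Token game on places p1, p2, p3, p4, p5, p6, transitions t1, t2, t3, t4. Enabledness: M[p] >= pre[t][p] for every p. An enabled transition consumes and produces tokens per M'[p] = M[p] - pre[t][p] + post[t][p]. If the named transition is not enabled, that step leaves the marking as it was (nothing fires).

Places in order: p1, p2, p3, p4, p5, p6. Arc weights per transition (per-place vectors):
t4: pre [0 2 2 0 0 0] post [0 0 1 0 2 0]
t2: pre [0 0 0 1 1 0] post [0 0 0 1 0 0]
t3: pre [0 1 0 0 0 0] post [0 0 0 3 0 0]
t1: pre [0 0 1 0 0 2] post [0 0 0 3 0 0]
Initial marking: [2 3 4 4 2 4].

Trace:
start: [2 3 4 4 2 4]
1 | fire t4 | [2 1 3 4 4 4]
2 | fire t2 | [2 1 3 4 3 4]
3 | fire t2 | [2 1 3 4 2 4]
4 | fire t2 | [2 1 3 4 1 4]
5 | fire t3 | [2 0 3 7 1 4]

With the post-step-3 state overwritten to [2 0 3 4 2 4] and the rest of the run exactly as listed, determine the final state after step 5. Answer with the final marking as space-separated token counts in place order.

state after step 3 := [2 0 3 4 2 4]
4 | fire t2 | [2 0 3 4 1 4]
5 | fire t3 | [2 0 3 4 1 4]

2 0 3 4 1 4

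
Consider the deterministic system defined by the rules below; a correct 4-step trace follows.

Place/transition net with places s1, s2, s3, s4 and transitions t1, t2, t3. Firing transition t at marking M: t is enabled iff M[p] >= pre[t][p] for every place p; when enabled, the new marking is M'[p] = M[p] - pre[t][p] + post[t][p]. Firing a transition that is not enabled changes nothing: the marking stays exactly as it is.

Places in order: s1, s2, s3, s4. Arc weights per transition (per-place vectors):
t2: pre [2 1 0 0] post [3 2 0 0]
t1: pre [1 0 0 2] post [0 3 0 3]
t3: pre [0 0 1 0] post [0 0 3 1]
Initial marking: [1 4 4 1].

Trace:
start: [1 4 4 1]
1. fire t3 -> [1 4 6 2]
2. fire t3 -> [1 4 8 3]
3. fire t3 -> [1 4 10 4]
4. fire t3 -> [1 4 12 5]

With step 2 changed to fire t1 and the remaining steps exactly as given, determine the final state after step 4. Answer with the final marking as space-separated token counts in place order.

(re-executing from step 2 with the substitution; state before step 2: [1 4 6 2])
2. fire t1 -> [0 7 6 3]
3. fire t3 -> [0 7 8 4]
4. fire t3 -> [0 7 10 5]

0 7 10 5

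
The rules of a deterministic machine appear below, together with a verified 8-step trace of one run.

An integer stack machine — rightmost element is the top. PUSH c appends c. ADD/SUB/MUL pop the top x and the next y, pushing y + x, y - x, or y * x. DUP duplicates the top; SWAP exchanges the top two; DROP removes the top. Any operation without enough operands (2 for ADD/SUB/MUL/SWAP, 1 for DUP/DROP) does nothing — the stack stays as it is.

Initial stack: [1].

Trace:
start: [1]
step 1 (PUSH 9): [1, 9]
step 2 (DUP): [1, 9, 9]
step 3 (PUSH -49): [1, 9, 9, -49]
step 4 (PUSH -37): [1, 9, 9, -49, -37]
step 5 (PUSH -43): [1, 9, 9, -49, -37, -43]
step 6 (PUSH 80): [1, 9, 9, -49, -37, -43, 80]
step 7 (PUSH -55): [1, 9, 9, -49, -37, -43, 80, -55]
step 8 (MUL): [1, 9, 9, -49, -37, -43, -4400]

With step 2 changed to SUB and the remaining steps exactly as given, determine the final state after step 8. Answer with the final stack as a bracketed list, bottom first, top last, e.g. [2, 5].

[-8, -49, -37, -43, -4400]

(re-executing from step 2 with the substitution; state before step 2: [1, 9])
step 2 (SUB): [-8]
step 3 (PUSH -49): [-8, -49]
step 4 (PUSH -37): [-8, -49, -37]
step 5 (PUSH -43): [-8, -49, -37, -43]
step 6 (PUSH 80): [-8, -49, -37, -43, 80]
step 7 (PUSH -55): [-8, -49, -37, -43, 80, -55]
step 8 (MUL): [-8, -49, -37, -43, -4400]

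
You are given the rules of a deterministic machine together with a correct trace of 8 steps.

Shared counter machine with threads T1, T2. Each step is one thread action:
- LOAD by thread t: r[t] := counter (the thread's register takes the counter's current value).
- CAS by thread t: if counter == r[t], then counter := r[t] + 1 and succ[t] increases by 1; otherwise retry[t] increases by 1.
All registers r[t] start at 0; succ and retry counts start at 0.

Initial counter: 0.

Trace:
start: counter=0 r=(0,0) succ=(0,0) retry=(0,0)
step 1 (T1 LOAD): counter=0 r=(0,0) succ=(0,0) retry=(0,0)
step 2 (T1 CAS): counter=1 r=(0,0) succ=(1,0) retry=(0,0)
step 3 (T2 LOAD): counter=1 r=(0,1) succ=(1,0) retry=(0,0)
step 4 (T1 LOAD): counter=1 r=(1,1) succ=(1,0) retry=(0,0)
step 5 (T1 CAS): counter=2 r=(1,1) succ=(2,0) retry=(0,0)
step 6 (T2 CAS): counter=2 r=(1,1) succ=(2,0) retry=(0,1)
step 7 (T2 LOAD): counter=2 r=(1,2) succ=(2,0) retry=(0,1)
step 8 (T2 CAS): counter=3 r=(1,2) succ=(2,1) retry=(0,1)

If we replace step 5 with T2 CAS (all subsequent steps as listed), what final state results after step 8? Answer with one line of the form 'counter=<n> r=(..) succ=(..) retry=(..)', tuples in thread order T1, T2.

(re-executing from step 5 with the substitution; state before step 5: counter=1 r=(1,1) succ=(1,0) retry=(0,0))
step 5 (T2 CAS): counter=2 r=(1,1) succ=(1,1) retry=(0,0)
step 6 (T2 CAS): counter=2 r=(1,1) succ=(1,1) retry=(0,1)
step 7 (T2 LOAD): counter=2 r=(1,2) succ=(1,1) retry=(0,1)
step 8 (T2 CAS): counter=3 r=(1,2) succ=(1,2) retry=(0,1)

counter=3 r=(1,2) succ=(1,2) retry=(0,1)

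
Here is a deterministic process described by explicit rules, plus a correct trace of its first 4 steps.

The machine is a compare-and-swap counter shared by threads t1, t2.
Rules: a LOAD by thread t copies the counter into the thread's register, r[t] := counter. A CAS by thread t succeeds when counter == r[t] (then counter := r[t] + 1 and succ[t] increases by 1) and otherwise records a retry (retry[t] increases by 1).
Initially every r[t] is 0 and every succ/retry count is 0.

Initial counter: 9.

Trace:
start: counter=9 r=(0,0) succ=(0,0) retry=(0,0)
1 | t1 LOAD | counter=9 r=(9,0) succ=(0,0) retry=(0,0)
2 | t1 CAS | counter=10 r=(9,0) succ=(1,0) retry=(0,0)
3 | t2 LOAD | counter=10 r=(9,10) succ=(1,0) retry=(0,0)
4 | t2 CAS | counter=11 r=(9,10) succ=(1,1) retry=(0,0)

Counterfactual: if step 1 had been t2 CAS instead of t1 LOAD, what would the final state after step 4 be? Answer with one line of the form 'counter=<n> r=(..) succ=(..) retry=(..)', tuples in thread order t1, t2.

(re-executing from step 1 with the substitution; state before step 1: counter=9 r=(0,0) succ=(0,0) retry=(0,0))
1 | t2 CAS | counter=9 r=(0,0) succ=(0,0) retry=(0,1)
2 | t1 CAS | counter=9 r=(0,0) succ=(0,0) retry=(1,1)
3 | t2 LOAD | counter=9 r=(0,9) succ=(0,0) retry=(1,1)
4 | t2 CAS | counter=10 r=(0,9) succ=(0,1) retry=(1,1)

counter=10 r=(0,9) succ=(0,1) retry=(1,1)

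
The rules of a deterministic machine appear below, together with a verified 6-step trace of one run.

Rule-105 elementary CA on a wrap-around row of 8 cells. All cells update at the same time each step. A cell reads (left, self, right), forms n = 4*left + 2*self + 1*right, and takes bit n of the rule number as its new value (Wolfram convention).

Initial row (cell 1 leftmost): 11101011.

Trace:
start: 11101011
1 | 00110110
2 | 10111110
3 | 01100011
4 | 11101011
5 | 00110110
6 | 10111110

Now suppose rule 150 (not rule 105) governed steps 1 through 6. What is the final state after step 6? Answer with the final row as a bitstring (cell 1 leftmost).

10111110

(re-executing steps 1..6 under rule 150; state before step 1: 11101011)
1 | 11001001
2 | 10111110
3 | 10011100
4 | 11101011
5 | 11001001
6 | 10111110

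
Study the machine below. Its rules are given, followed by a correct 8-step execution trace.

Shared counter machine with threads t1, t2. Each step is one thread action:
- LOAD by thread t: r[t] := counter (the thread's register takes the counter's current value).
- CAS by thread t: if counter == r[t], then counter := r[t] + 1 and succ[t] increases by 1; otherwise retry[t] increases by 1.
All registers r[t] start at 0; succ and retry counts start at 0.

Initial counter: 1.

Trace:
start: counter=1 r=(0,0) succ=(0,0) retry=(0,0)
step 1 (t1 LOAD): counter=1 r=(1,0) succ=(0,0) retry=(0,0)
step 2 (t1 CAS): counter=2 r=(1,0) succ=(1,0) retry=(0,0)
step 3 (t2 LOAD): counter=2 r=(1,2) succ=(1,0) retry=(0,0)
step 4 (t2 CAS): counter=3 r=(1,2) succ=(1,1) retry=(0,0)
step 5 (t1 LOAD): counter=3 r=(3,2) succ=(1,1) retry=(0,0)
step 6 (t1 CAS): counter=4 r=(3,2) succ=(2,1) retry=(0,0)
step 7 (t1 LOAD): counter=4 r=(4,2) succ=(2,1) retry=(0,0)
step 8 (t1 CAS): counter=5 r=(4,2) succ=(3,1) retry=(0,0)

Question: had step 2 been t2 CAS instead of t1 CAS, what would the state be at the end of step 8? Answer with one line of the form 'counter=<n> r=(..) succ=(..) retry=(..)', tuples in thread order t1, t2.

(re-executing from step 2 with the substitution; state before step 2: counter=1 r=(1,0) succ=(0,0) retry=(0,0))
step 2 (t2 CAS): counter=1 r=(1,0) succ=(0,0) retry=(0,1)
step 3 (t2 LOAD): counter=1 r=(1,1) succ=(0,0) retry=(0,1)
step 4 (t2 CAS): counter=2 r=(1,1) succ=(0,1) retry=(0,1)
step 5 (t1 LOAD): counter=2 r=(2,1) succ=(0,1) retry=(0,1)
step 6 (t1 CAS): counter=3 r=(2,1) succ=(1,1) retry=(0,1)
step 7 (t1 LOAD): counter=3 r=(3,1) succ=(1,1) retry=(0,1)
step 8 (t1 CAS): counter=4 r=(3,1) succ=(2,1) retry=(0,1)

counter=4 r=(3,1) succ=(2,1) retry=(0,1)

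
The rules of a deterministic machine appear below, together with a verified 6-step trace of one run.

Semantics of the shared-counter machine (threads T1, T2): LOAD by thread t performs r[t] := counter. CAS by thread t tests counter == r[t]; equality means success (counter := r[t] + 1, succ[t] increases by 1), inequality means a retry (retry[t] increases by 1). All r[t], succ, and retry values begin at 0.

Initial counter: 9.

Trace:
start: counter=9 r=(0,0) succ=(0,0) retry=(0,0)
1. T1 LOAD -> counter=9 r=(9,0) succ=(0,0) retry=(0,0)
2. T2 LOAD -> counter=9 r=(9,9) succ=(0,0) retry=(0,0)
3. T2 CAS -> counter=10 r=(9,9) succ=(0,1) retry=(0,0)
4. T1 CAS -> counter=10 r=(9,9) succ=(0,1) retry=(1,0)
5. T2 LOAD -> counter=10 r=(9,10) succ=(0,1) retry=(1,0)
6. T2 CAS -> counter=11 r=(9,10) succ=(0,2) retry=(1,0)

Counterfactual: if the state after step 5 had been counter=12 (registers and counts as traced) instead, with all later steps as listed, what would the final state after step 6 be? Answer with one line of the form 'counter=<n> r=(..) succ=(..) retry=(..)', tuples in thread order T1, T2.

counter=12 r=(9,10) succ=(0,1) retry=(1,1)

state after step 5 := counter=12 r=(9,10) succ=(0,1) retry=(1,0)
6. T2 CAS -> counter=12 r=(9,10) succ=(0,1) retry=(1,1)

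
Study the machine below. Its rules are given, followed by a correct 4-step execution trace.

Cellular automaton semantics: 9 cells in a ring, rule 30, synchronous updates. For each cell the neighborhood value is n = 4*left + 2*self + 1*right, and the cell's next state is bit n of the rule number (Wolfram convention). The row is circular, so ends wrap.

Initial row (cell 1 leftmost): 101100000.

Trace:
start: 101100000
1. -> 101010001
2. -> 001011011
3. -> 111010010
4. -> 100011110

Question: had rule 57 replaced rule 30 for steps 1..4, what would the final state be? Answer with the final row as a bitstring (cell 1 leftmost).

011011010

(re-executing steps 1..4 under rule 57; state before step 1: 101100000)
1. -> 011011110
2. -> 010110001
3. -> 101101100
4. -> 011011010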